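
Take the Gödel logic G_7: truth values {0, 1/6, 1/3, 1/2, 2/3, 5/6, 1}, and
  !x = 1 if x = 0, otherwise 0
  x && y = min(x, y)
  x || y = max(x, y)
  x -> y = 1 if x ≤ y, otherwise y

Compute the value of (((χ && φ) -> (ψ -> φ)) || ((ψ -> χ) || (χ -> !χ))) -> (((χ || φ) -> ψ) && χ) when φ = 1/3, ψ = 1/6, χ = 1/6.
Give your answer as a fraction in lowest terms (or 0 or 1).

1/6

χ && φ = 1/6 && 1/3 = 1/6
ψ -> φ = 1/6 -> 1/3 = 1
(χ && φ) -> (ψ -> φ) = 1/6 -> 1 = 1
ψ -> χ = 1/6 -> 1/6 = 1
!χ = !1/6 = 0
χ -> !χ = 1/6 -> 0 = 0
(ψ -> χ) || (χ -> !χ) = 1 || 0 = 1
((χ && φ) -> (ψ -> φ)) || ((ψ -> χ) || (χ -> !χ)) = 1 || 1 = 1
χ || φ = 1/6 || 1/3 = 1/3
(χ || φ) -> ψ = 1/3 -> 1/6 = 1/6
((χ || φ) -> ψ) && χ = 1/6 && 1/6 = 1/6
(((χ && φ) -> (ψ -> φ)) || ((ψ -> χ) || (χ -> !χ))) -> (((χ || φ) -> ψ) && χ) = 1 -> 1/6 = 1/6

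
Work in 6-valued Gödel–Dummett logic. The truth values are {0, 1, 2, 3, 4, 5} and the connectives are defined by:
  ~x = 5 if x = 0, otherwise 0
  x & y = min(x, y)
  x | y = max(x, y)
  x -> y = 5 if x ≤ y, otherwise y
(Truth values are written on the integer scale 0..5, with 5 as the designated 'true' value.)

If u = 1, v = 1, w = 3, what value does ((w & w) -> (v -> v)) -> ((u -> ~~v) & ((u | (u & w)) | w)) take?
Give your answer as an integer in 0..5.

w & w = 3 & 3 = 3
v -> v = 1 -> 1 = 5
(w & w) -> (v -> v) = 3 -> 5 = 5
~v = ~1 = 0
~~v = ~0 = 5
u -> ~~v = 1 -> 5 = 5
u & w = 1 & 3 = 1
u | (u & w) = 1 | 1 = 1
(u | (u & w)) | w = 1 | 3 = 3
(u -> ~~v) & ((u | (u & w)) | w) = 5 & 3 = 3
((w & w) -> (v -> v)) -> ((u -> ~~v) & ((u | (u & w)) | w)) = 5 -> 3 = 3

3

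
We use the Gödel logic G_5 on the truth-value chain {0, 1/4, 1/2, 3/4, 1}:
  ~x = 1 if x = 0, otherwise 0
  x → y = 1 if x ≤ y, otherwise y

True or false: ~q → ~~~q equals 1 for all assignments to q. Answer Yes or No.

Yes

q = 0 ↦ 1
q = 1/4 ↦ 1
q = 1/2 ↦ 1
q = 3/4 ↦ 1
q = 1 ↦ 1
Every assignment gives a value ≥ 1.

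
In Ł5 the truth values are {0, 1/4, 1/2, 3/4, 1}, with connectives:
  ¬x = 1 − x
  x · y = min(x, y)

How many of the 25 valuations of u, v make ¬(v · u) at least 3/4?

value 1: 9 assignments (counts)
value 3/4: 7 assignments (counts)
value 1/2: 5 assignments
value 1/4: 3 assignments
value 0: 1 assignment
So 16 of the 25 assignments meet the threshold.

16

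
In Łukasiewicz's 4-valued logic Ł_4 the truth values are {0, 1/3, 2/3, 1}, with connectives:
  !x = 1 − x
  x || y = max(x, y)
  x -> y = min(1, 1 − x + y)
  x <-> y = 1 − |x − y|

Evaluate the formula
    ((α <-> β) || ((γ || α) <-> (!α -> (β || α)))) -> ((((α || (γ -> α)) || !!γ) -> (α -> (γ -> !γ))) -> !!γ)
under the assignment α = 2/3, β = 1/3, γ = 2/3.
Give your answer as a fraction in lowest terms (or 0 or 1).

α <-> β = 2/3 <-> 1/3 = 2/3
γ || α = 2/3 || 2/3 = 2/3
!α = !2/3 = 1/3
β || α = 1/3 || 2/3 = 2/3
!α -> (β || α) = 1/3 -> 2/3 = 1
(γ || α) <-> (!α -> (β || α)) = 2/3 <-> 1 = 2/3
(α <-> β) || ((γ || α) <-> (!α -> (β || α))) = 2/3 || 2/3 = 2/3
γ -> α = 2/3 -> 2/3 = 1
α || (γ -> α) = 2/3 || 1 = 1
!γ = !2/3 = 1/3
!!γ = !1/3 = 2/3
(α || (γ -> α)) || !!γ = 1 || 2/3 = 1
!γ = !2/3 = 1/3
γ -> !γ = 2/3 -> 1/3 = 2/3
α -> (γ -> !γ) = 2/3 -> 2/3 = 1
((α || (γ -> α)) || !!γ) -> (α -> (γ -> !γ)) = 1 -> 1 = 1
!γ = !2/3 = 1/3
!!γ = !1/3 = 2/3
(((α || (γ -> α)) || !!γ) -> (α -> (γ -> !γ))) -> !!γ = 1 -> 2/3 = 2/3
((α <-> β) || ((γ || α) <-> (!α -> (β || α)))) -> ((((α || (γ -> α)) || !!γ) -> (α -> (γ -> !γ))) -> !!γ) = 2/3 -> 2/3 = 1

1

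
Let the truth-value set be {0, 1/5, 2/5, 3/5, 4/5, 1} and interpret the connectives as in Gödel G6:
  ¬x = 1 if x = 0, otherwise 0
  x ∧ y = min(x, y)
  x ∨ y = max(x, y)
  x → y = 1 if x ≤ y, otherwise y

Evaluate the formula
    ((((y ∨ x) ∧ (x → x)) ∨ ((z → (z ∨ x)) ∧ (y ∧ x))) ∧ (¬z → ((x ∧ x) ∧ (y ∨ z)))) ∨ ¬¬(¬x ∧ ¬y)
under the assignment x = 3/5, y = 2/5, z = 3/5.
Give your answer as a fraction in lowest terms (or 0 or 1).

y ∨ x = 2/5 ∨ 3/5 = 3/5
x → x = 3/5 → 3/5 = 1
(y ∨ x) ∧ (x → x) = 3/5 ∧ 1 = 3/5
z ∨ x = 3/5 ∨ 3/5 = 3/5
z → (z ∨ x) = 3/5 → 3/5 = 1
y ∧ x = 2/5 ∧ 3/5 = 2/5
(z → (z ∨ x)) ∧ (y ∧ x) = 1 ∧ 2/5 = 2/5
((y ∨ x) ∧ (x → x)) ∨ ((z → (z ∨ x)) ∧ (y ∧ x)) = 3/5 ∨ 2/5 = 3/5
¬z = ¬3/5 = 0
x ∧ x = 3/5 ∧ 3/5 = 3/5
y ∨ z = 2/5 ∨ 3/5 = 3/5
(x ∧ x) ∧ (y ∨ z) = 3/5 ∧ 3/5 = 3/5
¬z → ((x ∧ x) ∧ (y ∨ z)) = 0 → 3/5 = 1
(((y ∨ x) ∧ (x → x)) ∨ ((z → (z ∨ x)) ∧ (y ∧ x))) ∧ (¬z → ((x ∧ x) ∧ (y ∨ z))) = 3/5 ∧ 1 = 3/5
¬x = ¬3/5 = 0
¬y = ¬2/5 = 0
¬x ∧ ¬y = 0 ∧ 0 = 0
¬(¬x ∧ ¬y) = ¬0 = 1
¬¬(¬x ∧ ¬y) = ¬1 = 0
((((y ∨ x) ∧ (x → x)) ∨ ((z → (z ∨ x)) ∧ (y ∧ x))) ∧ (¬z → ((x ∧ x) ∧ (y ∨ z)))) ∨ ¬¬(¬x ∧ ¬y) = 3/5 ∨ 0 = 3/5

3/5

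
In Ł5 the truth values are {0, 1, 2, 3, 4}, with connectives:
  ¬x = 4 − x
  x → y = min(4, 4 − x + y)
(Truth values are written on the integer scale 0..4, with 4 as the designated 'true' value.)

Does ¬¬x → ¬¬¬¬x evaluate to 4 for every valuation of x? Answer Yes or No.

x = 0 ↦ 4
x = 1 ↦ 4
x = 2 ↦ 4
x = 3 ↦ 4
x = 4 ↦ 4
Every assignment gives a value ≥ 4.

Yes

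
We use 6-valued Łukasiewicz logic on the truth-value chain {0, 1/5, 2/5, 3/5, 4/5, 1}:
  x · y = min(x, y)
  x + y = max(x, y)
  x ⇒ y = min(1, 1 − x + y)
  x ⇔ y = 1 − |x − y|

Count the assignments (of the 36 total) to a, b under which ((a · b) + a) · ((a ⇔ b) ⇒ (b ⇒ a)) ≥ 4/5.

12

value 1: 6 assignments (counts)
value 4/5: 6 assignments (counts)
value 3/5: 6 assignments
value 2/5: 6 assignments
value 1/5: 6 assignments
value 0: 6 assignments
So 12 of the 36 assignments meet the threshold.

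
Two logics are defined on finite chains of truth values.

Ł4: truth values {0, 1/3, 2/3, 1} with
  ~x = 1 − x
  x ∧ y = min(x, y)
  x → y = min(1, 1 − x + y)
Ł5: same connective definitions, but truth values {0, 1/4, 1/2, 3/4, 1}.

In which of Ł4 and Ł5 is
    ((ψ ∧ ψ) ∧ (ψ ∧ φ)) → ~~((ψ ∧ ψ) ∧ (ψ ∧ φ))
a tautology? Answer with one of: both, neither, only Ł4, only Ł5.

both

In Ł4: every assignment gives 1 — tautology.
In Ł5: every assignment gives 1 — tautology.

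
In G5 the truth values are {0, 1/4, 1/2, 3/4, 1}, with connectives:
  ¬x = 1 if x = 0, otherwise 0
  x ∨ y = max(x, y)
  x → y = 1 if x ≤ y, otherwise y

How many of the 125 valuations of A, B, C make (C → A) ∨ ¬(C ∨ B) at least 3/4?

value 1: 75 assignments (counts)
value 3/4: 5 assignments (counts)
value 1/2: 10 assignments
value 1/4: 15 assignments
value 0: 20 assignments
So 80 of the 125 assignments meet the threshold.

80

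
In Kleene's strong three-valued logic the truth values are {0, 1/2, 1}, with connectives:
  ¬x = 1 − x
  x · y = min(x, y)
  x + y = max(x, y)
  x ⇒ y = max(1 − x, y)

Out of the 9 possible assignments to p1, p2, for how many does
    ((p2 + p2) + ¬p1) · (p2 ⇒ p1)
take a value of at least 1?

2

p1 = 0, p2 = 0 ↦ 1  ≥
p1 = 0, p2 = 1/2 ↦ 1/2  <
p1 = 0, p2 = 1 ↦ 0  <
p1 = 1/2, p2 = 0 ↦ 1/2  <
p1 = 1/2, p2 = 1/2 ↦ 1/2  <
p1 = 1/2, p2 = 1 ↦ 1/2  <
p1 = 1, p2 = 0 ↦ 0  <
p1 = 1, p2 = 1/2 ↦ 1/2  <
p1 = 1, p2 = 1 ↦ 1  ≥
So 2 of the 9 assignments meet the threshold.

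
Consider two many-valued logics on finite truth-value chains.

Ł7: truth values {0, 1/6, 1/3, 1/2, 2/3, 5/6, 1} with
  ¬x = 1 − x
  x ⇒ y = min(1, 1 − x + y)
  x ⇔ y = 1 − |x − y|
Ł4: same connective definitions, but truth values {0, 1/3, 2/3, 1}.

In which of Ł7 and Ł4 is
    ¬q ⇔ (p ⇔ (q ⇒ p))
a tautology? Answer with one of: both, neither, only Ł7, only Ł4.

In Ł7: at p = 0, q = 0 the value is 0 — not a tautology.
In Ł4: at p = 0, q = 0 the value is 0 — not a tautology.

neither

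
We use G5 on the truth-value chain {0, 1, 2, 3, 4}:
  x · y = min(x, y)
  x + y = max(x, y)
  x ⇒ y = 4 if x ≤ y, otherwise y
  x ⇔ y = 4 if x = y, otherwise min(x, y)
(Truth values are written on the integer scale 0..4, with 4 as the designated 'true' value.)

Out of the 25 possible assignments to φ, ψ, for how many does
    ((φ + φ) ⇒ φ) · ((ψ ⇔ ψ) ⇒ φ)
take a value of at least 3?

value 4: 5 assignments (counts)
value 3: 5 assignments (counts)
value 2: 5 assignments
value 1: 5 assignments
value 0: 5 assignments
So 10 of the 25 assignments meet the threshold.

10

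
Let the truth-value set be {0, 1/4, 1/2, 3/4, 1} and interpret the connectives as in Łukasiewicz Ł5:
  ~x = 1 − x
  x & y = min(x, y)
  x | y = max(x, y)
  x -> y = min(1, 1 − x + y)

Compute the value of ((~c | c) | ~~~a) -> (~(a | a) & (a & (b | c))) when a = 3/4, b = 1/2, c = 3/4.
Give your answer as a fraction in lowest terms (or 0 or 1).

~c = ~3/4 = 1/4
~c | c = 1/4 | 3/4 = 3/4
~a = ~3/4 = 1/4
~~a = ~1/4 = 3/4
~~~a = ~3/4 = 1/4
(~c | c) | ~~~a = 3/4 | 1/4 = 3/4
a | a = 3/4 | 3/4 = 3/4
~(a | a) = ~3/4 = 1/4
b | c = 1/2 | 3/4 = 3/4
a & (b | c) = 3/4 & 3/4 = 3/4
~(a | a) & (a & (b | c)) = 1/4 & 3/4 = 1/4
((~c | c) | ~~~a) -> (~(a | a) & (a & (b | c))) = 3/4 -> 1/4 = 1/2

1/2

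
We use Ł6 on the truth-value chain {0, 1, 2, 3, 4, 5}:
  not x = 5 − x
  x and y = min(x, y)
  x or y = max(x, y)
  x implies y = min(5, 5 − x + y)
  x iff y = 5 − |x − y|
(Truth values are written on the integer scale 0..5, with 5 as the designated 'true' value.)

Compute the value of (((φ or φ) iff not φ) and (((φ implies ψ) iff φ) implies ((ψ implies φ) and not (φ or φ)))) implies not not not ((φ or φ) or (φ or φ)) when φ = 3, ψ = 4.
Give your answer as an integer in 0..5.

3

φ or φ = 3 or 3 = 3
not φ = not 3 = 2
(φ or φ) iff not φ = 3 iff 2 = 4
φ implies ψ = 3 implies 4 = 5
(φ implies ψ) iff φ = 5 iff 3 = 3
ψ implies φ = 4 implies 3 = 4
φ or φ = 3 or 3 = 3
not (φ or φ) = not 3 = 2
(ψ implies φ) and not (φ or φ) = 4 and 2 = 2
((φ implies ψ) iff φ) implies ((ψ implies φ) and not (φ or φ)) = 3 implies 2 = 4
((φ or φ) iff not φ) and (((φ implies ψ) iff φ) implies ((ψ implies φ) and not (φ or φ))) = 4 and 4 = 4
φ or φ = 3 or 3 = 3
φ or φ = 3 or 3 = 3
(φ or φ) or (φ or φ) = 3 or 3 = 3
not ((φ or φ) or (φ or φ)) = not 3 = 2
not not ((φ or φ) or (φ or φ)) = not 2 = 3
not not not ((φ or φ) or (φ or φ)) = not 3 = 2
(((φ or φ) iff not φ) and (((φ implies ψ) iff φ) implies ((ψ implies φ) and not (φ or φ)))) implies not not not ((φ or φ) or (φ or φ)) = 4 implies 2 = 3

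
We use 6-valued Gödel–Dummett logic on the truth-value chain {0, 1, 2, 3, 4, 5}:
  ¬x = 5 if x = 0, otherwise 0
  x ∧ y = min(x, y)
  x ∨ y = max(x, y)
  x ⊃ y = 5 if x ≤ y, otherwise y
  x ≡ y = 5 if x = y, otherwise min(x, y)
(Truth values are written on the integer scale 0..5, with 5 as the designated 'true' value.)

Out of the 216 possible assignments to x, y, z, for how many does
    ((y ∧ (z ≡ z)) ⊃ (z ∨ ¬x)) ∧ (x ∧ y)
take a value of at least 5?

value 5: 1 assignment (counts)
value 4: 7 assignments
value 3: 19 assignments
value 2: 37 assignments
value 1: 61 assignments
value 0: 91 assignments
So 1 of the 216 assignments meets the threshold.

1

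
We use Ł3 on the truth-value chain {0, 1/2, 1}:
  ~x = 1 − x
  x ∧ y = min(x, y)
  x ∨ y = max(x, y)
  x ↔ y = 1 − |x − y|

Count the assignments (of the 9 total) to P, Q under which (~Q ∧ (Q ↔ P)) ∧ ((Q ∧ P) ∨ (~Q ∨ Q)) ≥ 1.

P = 0, Q = 0 ↦ 1  ≥
P = 0, Q = 1/2 ↦ 1/2  <
P = 0, Q = 1 ↦ 0  <
P = 1/2, Q = 0 ↦ 1/2  <
P = 1/2, Q = 1/2 ↦ 1/2  <
P = 1/2, Q = 1 ↦ 0  <
P = 1, Q = 0 ↦ 0  <
P = 1, Q = 1/2 ↦ 1/2  <
P = 1, Q = 1 ↦ 0  <
So 1 of the 9 assignments meets the threshold.

1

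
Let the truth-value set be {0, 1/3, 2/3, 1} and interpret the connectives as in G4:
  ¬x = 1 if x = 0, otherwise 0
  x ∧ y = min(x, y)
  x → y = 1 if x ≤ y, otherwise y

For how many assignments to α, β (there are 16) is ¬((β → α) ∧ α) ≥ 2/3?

α = 0, β = 0 ↦ 1  ≥
α = 0, β = 1/3 ↦ 1  ≥
α = 0, β = 2/3 ↦ 1  ≥
α = 0, β = 1 ↦ 1  ≥
α = 1/3, β = 0 ↦ 0  <
α = 1/3, β = 1/3 ↦ 0  <
α = 1/3, β = 2/3 ↦ 0  <
α = 1/3, β = 1 ↦ 0  <
α = 2/3, β = 0 ↦ 0  <
α = 2/3, β = 1/3 ↦ 0  <
α = 2/3, β = 2/3 ↦ 0  <
α = 2/3, β = 1 ↦ 0  <
α = 1, β = 0 ↦ 0  <
α = 1, β = 1/3 ↦ 0  <
α = 1, β = 2/3 ↦ 0  <
α = 1, β = 1 ↦ 0  <
So 4 of the 16 assignments meet the threshold.

4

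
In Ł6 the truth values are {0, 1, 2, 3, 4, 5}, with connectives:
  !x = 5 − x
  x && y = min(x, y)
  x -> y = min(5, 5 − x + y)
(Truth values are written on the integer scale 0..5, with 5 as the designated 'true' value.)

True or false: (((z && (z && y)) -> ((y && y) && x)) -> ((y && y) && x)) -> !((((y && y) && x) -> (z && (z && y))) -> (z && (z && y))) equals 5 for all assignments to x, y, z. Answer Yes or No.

Counterexample: take x = 0, y = 3, z = 3.
z && y = 3 && 3 = 3
z && (z && y) = 3 && 3 = 3
y && y = 3 && 3 = 3
(y && y) && x = 3 && 0 = 0
(z && (z && y)) -> ((y && y) && x) = 3 -> 0 = 2
((z && (z && y)) -> ((y && y) && x)) -> ((y && y) && x) = 2 -> 0 = 3
((y && y) && x) -> (z && (z && y)) = 0 -> 3 = 5
(((y && y) && x) -> (z && (z && y))) -> (z && (z && y)) = 5 -> 3 = 3
!((((y && y) && x) -> (z && (z && y))) -> (z && (z && y))) = !3 = 2
(((z && (z && y)) -> ((y && y) && x)) -> ((y && y) && x)) -> !((((y && y) && x) -> (z && (z && y))) -> (z && (z && y))) = 3 -> 2 = 4
This gives 4 ≠ 5.

No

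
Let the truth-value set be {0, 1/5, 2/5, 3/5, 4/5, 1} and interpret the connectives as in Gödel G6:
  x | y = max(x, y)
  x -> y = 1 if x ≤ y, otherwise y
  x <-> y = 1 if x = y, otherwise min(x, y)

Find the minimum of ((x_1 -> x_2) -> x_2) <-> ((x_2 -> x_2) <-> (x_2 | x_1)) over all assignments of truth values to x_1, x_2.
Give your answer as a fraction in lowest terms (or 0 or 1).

Take x_1 = 1/5, x_2 = 0:
x_1 -> x_2 = 1/5 -> 0 = 0
(x_1 -> x_2) -> x_2 = 0 -> 0 = 1
x_2 -> x_2 = 0 -> 0 = 1
x_2 | x_1 = 0 | 1/5 = 1/5
(x_2 -> x_2) <-> (x_2 | x_1) = 1 <-> 1/5 = 1/5
((x_1 -> x_2) -> x_2) <-> ((x_2 -> x_2) <-> (x_2 | x_1)) = 1 <-> 1/5 = 1/5
No assignment yields a value below 1/5, so this is the minimum.

1/5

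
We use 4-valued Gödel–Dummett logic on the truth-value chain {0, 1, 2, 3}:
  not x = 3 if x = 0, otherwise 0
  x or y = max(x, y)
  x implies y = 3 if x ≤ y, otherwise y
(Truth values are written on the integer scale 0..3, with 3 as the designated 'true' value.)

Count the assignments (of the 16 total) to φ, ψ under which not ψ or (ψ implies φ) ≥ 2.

φ = 0, ψ = 0 ↦ 3  ≥
φ = 0, ψ = 1 ↦ 0  <
φ = 0, ψ = 2 ↦ 0  <
φ = 0, ψ = 3 ↦ 0  <
φ = 1, ψ = 0 ↦ 3  ≥
φ = 1, ψ = 1 ↦ 3  ≥
φ = 1, ψ = 2 ↦ 1  <
φ = 1, ψ = 3 ↦ 1  <
φ = 2, ψ = 0 ↦ 3  ≥
φ = 2, ψ = 1 ↦ 3  ≥
φ = 2, ψ = 2 ↦ 3  ≥
φ = 2, ψ = 3 ↦ 2  ≥
φ = 3, ψ = 0 ↦ 3  ≥
φ = 3, ψ = 1 ↦ 3  ≥
φ = 3, ψ = 2 ↦ 3  ≥
φ = 3, ψ = 3 ↦ 3  ≥
So 11 of the 16 assignments meet the threshold.

11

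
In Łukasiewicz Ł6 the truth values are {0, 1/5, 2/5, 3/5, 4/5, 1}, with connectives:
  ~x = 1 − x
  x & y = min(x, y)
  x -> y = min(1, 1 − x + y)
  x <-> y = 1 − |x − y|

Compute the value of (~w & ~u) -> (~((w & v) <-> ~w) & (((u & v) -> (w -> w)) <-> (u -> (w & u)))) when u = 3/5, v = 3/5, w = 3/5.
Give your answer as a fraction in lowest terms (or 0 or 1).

4/5

~w = ~3/5 = 2/5
~u = ~3/5 = 2/5
~w & ~u = 2/5 & 2/5 = 2/5
w & v = 3/5 & 3/5 = 3/5
~w = ~3/5 = 2/5
(w & v) <-> ~w = 3/5 <-> 2/5 = 4/5
~((w & v) <-> ~w) = ~4/5 = 1/5
u & v = 3/5 & 3/5 = 3/5
w -> w = 3/5 -> 3/5 = 1
(u & v) -> (w -> w) = 3/5 -> 1 = 1
w & u = 3/5 & 3/5 = 3/5
u -> (w & u) = 3/5 -> 3/5 = 1
((u & v) -> (w -> w)) <-> (u -> (w & u)) = 1 <-> 1 = 1
~((w & v) <-> ~w) & (((u & v) -> (w -> w)) <-> (u -> (w & u))) = 1/5 & 1 = 1/5
(~w & ~u) -> (~((w & v) <-> ~w) & (((u & v) -> (w -> w)) <-> (u -> (w & u)))) = 2/5 -> 1/5 = 4/5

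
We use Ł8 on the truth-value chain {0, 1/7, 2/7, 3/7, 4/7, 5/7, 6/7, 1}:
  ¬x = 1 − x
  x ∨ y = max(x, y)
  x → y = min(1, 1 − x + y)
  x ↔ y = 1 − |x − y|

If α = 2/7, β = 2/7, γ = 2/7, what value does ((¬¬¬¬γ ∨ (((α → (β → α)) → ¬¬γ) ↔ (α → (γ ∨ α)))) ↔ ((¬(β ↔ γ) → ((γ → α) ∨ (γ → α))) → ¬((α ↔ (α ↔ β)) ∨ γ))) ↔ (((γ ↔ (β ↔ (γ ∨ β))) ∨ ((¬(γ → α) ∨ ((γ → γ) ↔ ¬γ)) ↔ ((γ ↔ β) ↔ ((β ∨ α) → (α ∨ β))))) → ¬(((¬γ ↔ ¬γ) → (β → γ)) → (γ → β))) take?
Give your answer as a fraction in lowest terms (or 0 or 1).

¬γ = ¬2/7 = 5/7
¬¬γ = ¬5/7 = 2/7
¬¬¬γ = ¬2/7 = 5/7
¬¬¬¬γ = ¬5/7 = 2/7
β → α = 2/7 → 2/7 = 1
α → (β → α) = 2/7 → 1 = 1
¬γ = ¬2/7 = 5/7
¬¬γ = ¬5/7 = 2/7
(α → (β → α)) → ¬¬γ = 1 → 2/7 = 2/7
γ ∨ α = 2/7 ∨ 2/7 = 2/7
α → (γ ∨ α) = 2/7 → 2/7 = 1
((α → (β → α)) → ¬¬γ) ↔ (α → (γ ∨ α)) = 2/7 ↔ 1 = 2/7
¬¬¬¬γ ∨ (((α → (β → α)) → ¬¬γ) ↔ (α → (γ ∨ α))) = 2/7 ∨ 2/7 = 2/7
β ↔ γ = 2/7 ↔ 2/7 = 1
¬(β ↔ γ) = ¬1 = 0
γ → α = 2/7 → 2/7 = 1
γ → α = 2/7 → 2/7 = 1
(γ → α) ∨ (γ → α) = 1 ∨ 1 = 1
¬(β ↔ γ) → ((γ → α) ∨ (γ → α)) = 0 → 1 = 1
α ↔ β = 2/7 ↔ 2/7 = 1
α ↔ (α ↔ β) = 2/7 ↔ 1 = 2/7
(α ↔ (α ↔ β)) ∨ γ = 2/7 ∨ 2/7 = 2/7
¬((α ↔ (α ↔ β)) ∨ γ) = ¬2/7 = 5/7
(¬(β ↔ γ) → ((γ → α) ∨ (γ → α))) → ¬((α ↔ (α ↔ β)) ∨ γ) = 1 → 5/7 = 5/7
(¬¬¬¬γ ∨ (((α → (β → α)) → ¬¬γ) ↔ (α → (γ ∨ α)))) ↔ ((¬(β ↔ γ) → ((γ → α) ∨ (γ → α))) → ¬((α ↔ (α ↔ β)) ∨ γ)) = 2/7 ↔ 5/7 = 4/7
γ ∨ β = 2/7 ∨ 2/7 = 2/7
β ↔ (γ ∨ β) = 2/7 ↔ 2/7 = 1
γ ↔ (β ↔ (γ ∨ β)) = 2/7 ↔ 1 = 2/7
γ → α = 2/7 → 2/7 = 1
¬(γ → α) = ¬1 = 0
γ → γ = 2/7 → 2/7 = 1
¬γ = ¬2/7 = 5/7
(γ → γ) ↔ ¬γ = 1 ↔ 5/7 = 5/7
¬(γ → α) ∨ ((γ → γ) ↔ ¬γ) = 0 ∨ 5/7 = 5/7
γ ↔ β = 2/7 ↔ 2/7 = 1
β ∨ α = 2/7 ∨ 2/7 = 2/7
α ∨ β = 2/7 ∨ 2/7 = 2/7
(β ∨ α) → (α ∨ β) = 2/7 → 2/7 = 1
(γ ↔ β) ↔ ((β ∨ α) → (α ∨ β)) = 1 ↔ 1 = 1
(¬(γ → α) ∨ ((γ → γ) ↔ ¬γ)) ↔ ((γ ↔ β) ↔ ((β ∨ α) → (α ∨ β))) = 5/7 ↔ 1 = 5/7
(γ ↔ (β ↔ (γ ∨ β))) ∨ ((¬(γ → α) ∨ ((γ → γ) ↔ ¬γ)) ↔ ((γ ↔ β) ↔ ((β ∨ α) → (α ∨ β)))) = 2/7 ∨ 5/7 = 5/7
¬γ = ¬2/7 = 5/7
¬γ = ¬2/7 = 5/7
¬γ ↔ ¬γ = 5/7 ↔ 5/7 = 1
β → γ = 2/7 → 2/7 = 1
(¬γ ↔ ¬γ) → (β → γ) = 1 → 1 = 1
γ → β = 2/7 → 2/7 = 1
((¬γ ↔ ¬γ) → (β → γ)) → (γ → β) = 1 → 1 = 1
¬(((¬γ ↔ ¬γ) → (β → γ)) → (γ → β)) = ¬1 = 0
((γ ↔ (β ↔ (γ ∨ β))) ∨ ((¬(γ → α) ∨ ((γ → γ) ↔ ¬γ)) ↔ ((γ ↔ β) ↔ ((β ∨ α) → (α ∨ β))))) → ¬(((¬γ ↔ ¬γ) → (β → γ)) → (γ → β)) = 5/7 → 0 = 2/7
((¬¬¬¬γ ∨ (((α → (β → α)) → ¬¬γ) ↔ (α → (γ ∨ α)))) ↔ ((¬(β ↔ γ) → ((γ → α) ∨ (γ → α))) → ¬((α ↔ (α ↔ β)) ∨ γ))) ↔ (((γ ↔ (β ↔ (γ ∨ β))) ∨ ((¬(γ → α) ∨ ((γ → γ) ↔ ¬γ)) ↔ ((γ ↔ β) ↔ ((β ∨ α) → (α ∨ β))))) → ¬(((¬γ ↔ ¬γ) → (β → γ)) → (γ → β))) = 4/7 ↔ 2/7 = 5/7

5/7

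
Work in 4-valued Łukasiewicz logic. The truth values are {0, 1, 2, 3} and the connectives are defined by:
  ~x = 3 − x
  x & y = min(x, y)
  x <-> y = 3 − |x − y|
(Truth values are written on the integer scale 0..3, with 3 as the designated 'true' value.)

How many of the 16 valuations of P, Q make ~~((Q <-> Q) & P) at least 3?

4

P = 0, Q = 0 ↦ 0  <
P = 0, Q = 1 ↦ 0  <
P = 0, Q = 2 ↦ 0  <
P = 0, Q = 3 ↦ 0  <
P = 1, Q = 0 ↦ 1  <
P = 1, Q = 1 ↦ 1  <
P = 1, Q = 2 ↦ 1  <
P = 1, Q = 3 ↦ 1  <
P = 2, Q = 0 ↦ 2  <
P = 2, Q = 1 ↦ 2  <
P = 2, Q = 2 ↦ 2  <
P = 2, Q = 3 ↦ 2  <
P = 3, Q = 0 ↦ 3  ≥
P = 3, Q = 1 ↦ 3  ≥
P = 3, Q = 2 ↦ 3  ≥
P = 3, Q = 3 ↦ 3  ≥
So 4 of the 16 assignments meet the threshold.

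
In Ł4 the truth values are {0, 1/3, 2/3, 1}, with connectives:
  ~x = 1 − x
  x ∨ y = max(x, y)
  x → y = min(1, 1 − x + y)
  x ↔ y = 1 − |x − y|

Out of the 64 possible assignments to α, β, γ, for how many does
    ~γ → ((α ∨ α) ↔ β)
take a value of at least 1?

44

value 1: 44 assignments (counts)
value 2/3: 12 assignments
value 1/3: 6 assignments
value 0: 2 assignments
So 44 of the 64 assignments meet the threshold.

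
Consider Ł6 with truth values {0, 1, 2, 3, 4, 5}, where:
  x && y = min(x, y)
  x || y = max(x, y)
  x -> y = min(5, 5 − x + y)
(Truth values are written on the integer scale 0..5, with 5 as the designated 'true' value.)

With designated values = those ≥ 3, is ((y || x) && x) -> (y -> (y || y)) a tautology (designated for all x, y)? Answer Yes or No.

Yes

At x = 0, y = 1, for instance:
y || x = 1 || 0 = 1
(y || x) && x = 1 && 0 = 0
y || y = 1 || 1 = 1
y -> (y || y) = 1 -> 1 = 5
((y || x) && x) -> (y -> (y || y)) = 0 -> 5 = 5
and checking the remaining 35 assignments likewise gives ≥ 3 in every case.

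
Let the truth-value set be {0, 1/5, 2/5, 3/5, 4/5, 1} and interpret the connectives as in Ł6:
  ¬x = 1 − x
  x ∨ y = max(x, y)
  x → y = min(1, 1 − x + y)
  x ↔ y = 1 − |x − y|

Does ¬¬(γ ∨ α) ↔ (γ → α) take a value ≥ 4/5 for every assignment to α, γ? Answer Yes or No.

No

Counterexample: take α = 0, γ = 0.
γ ∨ α = 0 ∨ 0 = 0
¬(γ ∨ α) = ¬0 = 1
¬¬(γ ∨ α) = ¬1 = 0
γ → α = 0 → 0 = 1
¬¬(γ ∨ α) ↔ (γ → α) = 0 ↔ 1 = 0
This gives 0, which is below 4/5.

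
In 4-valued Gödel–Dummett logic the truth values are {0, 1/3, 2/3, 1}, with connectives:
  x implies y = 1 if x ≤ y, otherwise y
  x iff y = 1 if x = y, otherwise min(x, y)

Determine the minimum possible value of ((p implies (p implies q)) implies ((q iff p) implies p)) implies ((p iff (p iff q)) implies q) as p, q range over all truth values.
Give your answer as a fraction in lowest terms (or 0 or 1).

1/3

Take p = 0, q = 1/3:
p implies q = 0 implies 1/3 = 1
p implies (p implies q) = 0 implies 1 = 1
q iff p = 1/3 iff 0 = 0
(q iff p) implies p = 0 implies 0 = 1
(p implies (p implies q)) implies ((q iff p) implies p) = 1 implies 1 = 1
p iff q = 0 iff 1/3 = 0
p iff (p iff q) = 0 iff 0 = 1
(p iff (p iff q)) implies q = 1 implies 1/3 = 1/3
((p implies (p implies q)) implies ((q iff p) implies p)) implies ((p iff (p iff q)) implies q) = 1 implies 1/3 = 1/3
No assignment yields a value below 1/3, so this is the minimum.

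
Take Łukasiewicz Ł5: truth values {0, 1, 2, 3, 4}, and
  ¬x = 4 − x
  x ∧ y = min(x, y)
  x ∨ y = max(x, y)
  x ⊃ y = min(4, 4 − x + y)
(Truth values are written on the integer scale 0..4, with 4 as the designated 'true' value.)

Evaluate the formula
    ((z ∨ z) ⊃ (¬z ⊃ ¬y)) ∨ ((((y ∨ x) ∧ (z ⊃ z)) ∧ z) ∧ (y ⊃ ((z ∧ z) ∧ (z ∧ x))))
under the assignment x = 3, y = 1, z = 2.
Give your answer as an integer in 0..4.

z ∨ z = 2 ∨ 2 = 2
¬z = ¬2 = 2
¬y = ¬1 = 3
¬z ⊃ ¬y = 2 ⊃ 3 = 4
(z ∨ z) ⊃ (¬z ⊃ ¬y) = 2 ⊃ 4 = 4
y ∨ x = 1 ∨ 3 = 3
z ⊃ z = 2 ⊃ 2 = 4
(y ∨ x) ∧ (z ⊃ z) = 3 ∧ 4 = 3
((y ∨ x) ∧ (z ⊃ z)) ∧ z = 3 ∧ 2 = 2
z ∧ z = 2 ∧ 2 = 2
z ∧ x = 2 ∧ 3 = 2
(z ∧ z) ∧ (z ∧ x) = 2 ∧ 2 = 2
y ⊃ ((z ∧ z) ∧ (z ∧ x)) = 1 ⊃ 2 = 4
(((y ∨ x) ∧ (z ⊃ z)) ∧ z) ∧ (y ⊃ ((z ∧ z) ∧ (z ∧ x))) = 2 ∧ 4 = 2
((z ∨ z) ⊃ (¬z ⊃ ¬y)) ∨ ((((y ∨ x) ∧ (z ⊃ z)) ∧ z) ∧ (y ⊃ ((z ∧ z) ∧ (z ∧ x)))) = 4 ∨ 2 = 4

4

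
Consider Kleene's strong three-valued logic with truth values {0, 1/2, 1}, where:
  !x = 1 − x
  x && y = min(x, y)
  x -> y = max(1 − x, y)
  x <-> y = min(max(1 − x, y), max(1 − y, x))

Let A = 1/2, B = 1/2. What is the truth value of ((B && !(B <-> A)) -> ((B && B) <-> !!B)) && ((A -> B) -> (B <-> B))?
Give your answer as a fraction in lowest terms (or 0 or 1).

B <-> A = 1/2 <-> 1/2 = 1/2
!(B <-> A) = !1/2 = 1/2
B && !(B <-> A) = 1/2 && 1/2 = 1/2
B && B = 1/2 && 1/2 = 1/2
!B = !1/2 = 1/2
!!B = !1/2 = 1/2
(B && B) <-> !!B = 1/2 <-> 1/2 = 1/2
(B && !(B <-> A)) -> ((B && B) <-> !!B) = 1/2 -> 1/2 = 1/2
A -> B = 1/2 -> 1/2 = 1/2
B <-> B = 1/2 <-> 1/2 = 1/2
(A -> B) -> (B <-> B) = 1/2 -> 1/2 = 1/2
((B && !(B <-> A)) -> ((B && B) <-> !!B)) && ((A -> B) -> (B <-> B)) = 1/2 && 1/2 = 1/2

1/2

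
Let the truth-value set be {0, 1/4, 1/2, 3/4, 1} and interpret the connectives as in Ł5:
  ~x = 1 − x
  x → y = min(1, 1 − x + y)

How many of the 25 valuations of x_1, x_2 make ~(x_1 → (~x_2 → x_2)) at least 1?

1

value 1: 1 assignment (counts)
value 3/4: 1 assignment
value 1/2: 2 assignments
value 1/4: 2 assignments
value 0: 19 assignments
So 1 of the 25 assignments meets the threshold.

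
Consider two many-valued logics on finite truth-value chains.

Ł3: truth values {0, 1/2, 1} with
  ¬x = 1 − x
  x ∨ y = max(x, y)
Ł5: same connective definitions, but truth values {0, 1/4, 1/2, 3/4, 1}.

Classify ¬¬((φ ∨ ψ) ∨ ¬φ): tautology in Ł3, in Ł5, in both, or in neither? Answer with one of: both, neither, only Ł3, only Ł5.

In Ł3: at φ = 1/2, ψ = 0 the value is 1/2 — not a tautology.
In Ł5: at φ = 1/4, ψ = 0 the value is 3/4 — not a tautology.

neither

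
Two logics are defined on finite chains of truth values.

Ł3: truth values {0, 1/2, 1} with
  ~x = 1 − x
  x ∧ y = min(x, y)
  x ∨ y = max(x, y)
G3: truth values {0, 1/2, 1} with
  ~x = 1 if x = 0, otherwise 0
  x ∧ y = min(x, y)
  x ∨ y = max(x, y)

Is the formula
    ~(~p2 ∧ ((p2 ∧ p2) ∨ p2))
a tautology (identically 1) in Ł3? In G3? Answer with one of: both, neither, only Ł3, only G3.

In Ł3: at p2 = 1/2 the value is 1/2 — not a tautology.
In G3: every assignment gives 1 — tautology.

only G3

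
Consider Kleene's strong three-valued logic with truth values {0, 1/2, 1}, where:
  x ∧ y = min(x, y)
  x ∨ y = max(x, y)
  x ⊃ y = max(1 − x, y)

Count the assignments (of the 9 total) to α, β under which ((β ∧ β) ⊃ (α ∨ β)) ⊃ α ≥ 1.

3

α = 0, β = 0 ↦ 0  <
α = 0, β = 1/2 ↦ 1/2  <
α = 0, β = 1 ↦ 0  <
α = 1/2, β = 0 ↦ 1/2  <
α = 1/2, β = 1/2 ↦ 1/2  <
α = 1/2, β = 1 ↦ 1/2  <
α = 1, β = 0 ↦ 1  ≥
α = 1, β = 1/2 ↦ 1  ≥
α = 1, β = 1 ↦ 1  ≥
So 3 of the 9 assignments meet the threshold.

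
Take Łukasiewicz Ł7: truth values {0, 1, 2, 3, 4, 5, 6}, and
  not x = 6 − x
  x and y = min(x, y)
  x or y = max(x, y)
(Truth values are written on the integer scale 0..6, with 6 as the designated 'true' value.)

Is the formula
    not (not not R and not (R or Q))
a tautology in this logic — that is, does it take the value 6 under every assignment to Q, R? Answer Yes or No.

Counterexample: take Q = 0, R = 1.
not R = not 1 = 5
not not R = not 5 = 1
R or Q = 1 or 0 = 1
not (R or Q) = not 1 = 5
not not R and not (R or Q) = 1 and 5 = 1
not (not not R and not (R or Q)) = not 1 = 5
This gives 5 ≠ 6.

No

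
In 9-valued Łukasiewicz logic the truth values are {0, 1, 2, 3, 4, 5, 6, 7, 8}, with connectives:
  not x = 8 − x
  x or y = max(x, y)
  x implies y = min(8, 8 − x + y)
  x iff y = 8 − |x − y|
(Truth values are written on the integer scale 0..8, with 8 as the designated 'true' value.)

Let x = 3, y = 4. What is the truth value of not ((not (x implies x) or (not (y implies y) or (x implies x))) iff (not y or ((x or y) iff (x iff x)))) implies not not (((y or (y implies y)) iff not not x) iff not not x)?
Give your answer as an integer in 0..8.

8

x implies x = 3 implies 3 = 8
not (x implies x) = not 8 = 0
y implies y = 4 implies 4 = 8
not (y implies y) = not 8 = 0
x implies x = 3 implies 3 = 8
not (y implies y) or (x implies x) = 0 or 8 = 8
not (x implies x) or (not (y implies y) or (x implies x)) = 0 or 8 = 8
not y = not 4 = 4
x or y = 3 or 4 = 4
x iff x = 3 iff 3 = 8
(x or y) iff (x iff x) = 4 iff 8 = 4
not y or ((x or y) iff (x iff x)) = 4 or 4 = 4
(not (x implies x) or (not (y implies y) or (x implies x))) iff (not y or ((x or y) iff (x iff x))) = 8 iff 4 = 4
not ((not (x implies x) or (not (y implies y) or (x implies x))) iff (not y or ((x or y) iff (x iff x)))) = not 4 = 4
y implies y = 4 implies 4 = 8
y or (y implies y) = 4 or 8 = 8
not x = not 3 = 5
not not x = not 5 = 3
(y or (y implies y)) iff not not x = 8 iff 3 = 3
not x = not 3 = 5
not not x = not 5 = 3
((y or (y implies y)) iff not not x) iff not not x = 3 iff 3 = 8
not (((y or (y implies y)) iff not not x) iff not not x) = not 8 = 0
not not (((y or (y implies y)) iff not not x) iff not not x) = not 0 = 8
not ((not (x implies x) or (not (y implies y) or (x implies x))) iff (not y or ((x or y) iff (x iff x)))) implies not not (((y or (y implies y)) iff not not x) iff not not x) = 4 implies 8 = 8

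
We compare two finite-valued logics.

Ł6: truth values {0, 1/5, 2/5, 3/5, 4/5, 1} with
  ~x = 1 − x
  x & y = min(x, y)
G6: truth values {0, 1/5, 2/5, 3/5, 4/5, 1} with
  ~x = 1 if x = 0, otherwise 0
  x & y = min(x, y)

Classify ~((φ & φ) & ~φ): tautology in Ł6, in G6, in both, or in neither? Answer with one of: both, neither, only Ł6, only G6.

In Ł6: at φ = 1/5 the value is 4/5 — not a tautology.
In G6: every assignment gives 1 — tautology.

only G6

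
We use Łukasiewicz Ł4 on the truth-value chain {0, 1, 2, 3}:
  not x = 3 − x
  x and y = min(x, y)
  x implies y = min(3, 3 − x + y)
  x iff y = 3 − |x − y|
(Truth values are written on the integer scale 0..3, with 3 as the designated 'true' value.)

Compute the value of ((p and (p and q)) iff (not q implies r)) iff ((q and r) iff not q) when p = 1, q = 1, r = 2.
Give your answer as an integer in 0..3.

p and q = 1 and 1 = 1
p and (p and q) = 1 and 1 = 1
not q = not 1 = 2
not q implies r = 2 implies 2 = 3
(p and (p and q)) iff (not q implies r) = 1 iff 3 = 1
q and r = 1 and 2 = 1
not q = not 1 = 2
(q and r) iff not q = 1 iff 2 = 2
((p and (p and q)) iff (not q implies r)) iff ((q and r) iff not q) = 1 iff 2 = 2

2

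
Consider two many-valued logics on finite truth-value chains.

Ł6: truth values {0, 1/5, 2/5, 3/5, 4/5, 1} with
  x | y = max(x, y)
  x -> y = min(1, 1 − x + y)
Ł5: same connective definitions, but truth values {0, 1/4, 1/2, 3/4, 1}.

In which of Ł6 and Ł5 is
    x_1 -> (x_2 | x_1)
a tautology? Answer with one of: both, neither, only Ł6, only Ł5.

In Ł6: every assignment gives 1 — tautology.
In Ł5: every assignment gives 1 — tautology.

both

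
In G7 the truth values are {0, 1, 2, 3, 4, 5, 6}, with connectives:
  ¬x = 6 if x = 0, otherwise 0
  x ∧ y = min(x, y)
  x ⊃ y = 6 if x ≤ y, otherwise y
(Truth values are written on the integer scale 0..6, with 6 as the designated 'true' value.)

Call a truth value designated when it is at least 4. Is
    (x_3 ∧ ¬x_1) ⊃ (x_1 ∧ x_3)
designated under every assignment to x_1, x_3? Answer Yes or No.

Counterexample: take x_1 = 0, x_3 = 1.
¬x_1 = ¬0 = 6
x_3 ∧ ¬x_1 = 1 ∧ 6 = 1
x_1 ∧ x_3 = 0 ∧ 1 = 0
(x_3 ∧ ¬x_1) ⊃ (x_1 ∧ x_3) = 1 ⊃ 0 = 0
This gives 0, which is below 4.

No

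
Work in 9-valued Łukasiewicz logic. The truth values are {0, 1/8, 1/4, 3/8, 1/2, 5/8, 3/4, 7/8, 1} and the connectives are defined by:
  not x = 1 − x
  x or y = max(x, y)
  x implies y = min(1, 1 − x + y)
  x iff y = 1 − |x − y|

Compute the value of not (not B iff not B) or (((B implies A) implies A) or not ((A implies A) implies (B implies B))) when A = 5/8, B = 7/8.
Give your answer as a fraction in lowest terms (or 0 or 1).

7/8

not B = not 7/8 = 1/8
not B = not 7/8 = 1/8
not B iff not B = 1/8 iff 1/8 = 1
not (not B iff not B) = not 1 = 0
B implies A = 7/8 implies 5/8 = 3/4
(B implies A) implies A = 3/4 implies 5/8 = 7/8
A implies A = 5/8 implies 5/8 = 1
B implies B = 7/8 implies 7/8 = 1
(A implies A) implies (B implies B) = 1 implies 1 = 1
not ((A implies A) implies (B implies B)) = not 1 = 0
((B implies A) implies A) or not ((A implies A) implies (B implies B)) = 7/8 or 0 = 7/8
not (not B iff not B) or (((B implies A) implies A) or not ((A implies A) implies (B implies B))) = 0 or 7/8 = 7/8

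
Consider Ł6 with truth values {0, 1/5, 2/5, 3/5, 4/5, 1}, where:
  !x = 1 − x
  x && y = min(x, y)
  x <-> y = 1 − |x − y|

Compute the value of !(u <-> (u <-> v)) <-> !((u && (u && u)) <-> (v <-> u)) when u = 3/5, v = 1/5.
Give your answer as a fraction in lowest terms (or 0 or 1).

1

u <-> v = 3/5 <-> 1/5 = 3/5
u <-> (u <-> v) = 3/5 <-> 3/5 = 1
!(u <-> (u <-> v)) = !1 = 0
u && u = 3/5 && 3/5 = 3/5
u && (u && u) = 3/5 && 3/5 = 3/5
v <-> u = 1/5 <-> 3/5 = 3/5
(u && (u && u)) <-> (v <-> u) = 3/5 <-> 3/5 = 1
!((u && (u && u)) <-> (v <-> u)) = !1 = 0
!(u <-> (u <-> v)) <-> !((u && (u && u)) <-> (v <-> u)) = 0 <-> 0 = 1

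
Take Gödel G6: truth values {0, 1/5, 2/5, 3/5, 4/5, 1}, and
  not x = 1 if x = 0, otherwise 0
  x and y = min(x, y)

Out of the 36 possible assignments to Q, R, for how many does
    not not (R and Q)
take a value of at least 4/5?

25

value 1: 25 assignments (counts)
value 0: 11 assignments
So 25 of the 36 assignments meet the threshold.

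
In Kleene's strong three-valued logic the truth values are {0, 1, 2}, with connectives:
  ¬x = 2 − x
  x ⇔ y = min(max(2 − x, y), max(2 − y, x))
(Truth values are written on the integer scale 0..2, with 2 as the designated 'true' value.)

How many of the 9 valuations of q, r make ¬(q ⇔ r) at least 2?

2

q = 0, r = 0 ↦ 0  <
q = 0, r = 1 ↦ 1  <
q = 0, r = 2 ↦ 2  ≥
q = 1, r = 0 ↦ 1  <
q = 1, r = 1 ↦ 1  <
q = 1, r = 2 ↦ 1  <
q = 2, r = 0 ↦ 2  ≥
q = 2, r = 1 ↦ 1  <
q = 2, r = 2 ↦ 0  <
So 2 of the 9 assignments meet the threshold.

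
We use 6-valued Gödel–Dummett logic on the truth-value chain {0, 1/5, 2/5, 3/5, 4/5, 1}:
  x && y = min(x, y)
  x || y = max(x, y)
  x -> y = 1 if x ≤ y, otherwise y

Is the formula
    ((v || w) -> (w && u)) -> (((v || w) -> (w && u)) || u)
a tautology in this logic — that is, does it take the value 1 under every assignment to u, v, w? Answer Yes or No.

At u = 4/5, v = 3/5, w = 3/5, for instance:
v || w = 3/5 || 3/5 = 3/5
w && u = 3/5 && 4/5 = 3/5
(v || w) -> (w && u) = 3/5 -> 3/5 = 1
((v || w) -> (w && u)) || u = 1 || 4/5 = 1
((v || w) -> (w && u)) -> (((v || w) -> (w && u)) || u) = 1 -> 1 = 1
and checking the remaining 215 assignments likewise gives ≥ 1 in every case.

Yes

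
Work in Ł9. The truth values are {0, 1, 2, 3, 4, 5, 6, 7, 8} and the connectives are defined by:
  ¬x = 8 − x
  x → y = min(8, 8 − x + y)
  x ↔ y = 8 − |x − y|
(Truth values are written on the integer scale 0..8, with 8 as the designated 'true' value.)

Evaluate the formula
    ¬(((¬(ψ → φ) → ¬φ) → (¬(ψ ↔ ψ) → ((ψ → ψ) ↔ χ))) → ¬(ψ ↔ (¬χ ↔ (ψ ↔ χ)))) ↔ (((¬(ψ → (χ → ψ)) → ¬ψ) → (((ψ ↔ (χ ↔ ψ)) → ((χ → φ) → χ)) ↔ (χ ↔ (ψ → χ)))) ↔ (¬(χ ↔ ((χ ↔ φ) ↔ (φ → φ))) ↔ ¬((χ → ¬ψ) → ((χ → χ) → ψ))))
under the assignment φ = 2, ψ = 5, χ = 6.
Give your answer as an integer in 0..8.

6

ψ → φ = 5 → 2 = 5
¬(ψ → φ) = ¬5 = 3
¬φ = ¬2 = 6
¬(ψ → φ) → ¬φ = 3 → 6 = 8
ψ ↔ ψ = 5 ↔ 5 = 8
¬(ψ ↔ ψ) = ¬8 = 0
ψ → ψ = 5 → 5 = 8
(ψ → ψ) ↔ χ = 8 ↔ 6 = 6
¬(ψ ↔ ψ) → ((ψ → ψ) ↔ χ) = 0 → 6 = 8
(¬(ψ → φ) → ¬φ) → (¬(ψ ↔ ψ) → ((ψ → ψ) ↔ χ)) = 8 → 8 = 8
¬χ = ¬6 = 2
ψ ↔ χ = 5 ↔ 6 = 7
¬χ ↔ (ψ ↔ χ) = 2 ↔ 7 = 3
ψ ↔ (¬χ ↔ (ψ ↔ χ)) = 5 ↔ 3 = 6
¬(ψ ↔ (¬χ ↔ (ψ ↔ χ))) = ¬6 = 2
((¬(ψ → φ) → ¬φ) → (¬(ψ ↔ ψ) → ((ψ → ψ) ↔ χ))) → ¬(ψ ↔ (¬χ ↔ (ψ ↔ χ))) = 8 → 2 = 2
¬(((¬(ψ → φ) → ¬φ) → (¬(ψ ↔ ψ) → ((ψ → ψ) ↔ χ))) → ¬(ψ ↔ (¬χ ↔ (ψ ↔ χ)))) = ¬2 = 6
χ → ψ = 6 → 5 = 7
ψ → (χ → ψ) = 5 → 7 = 8
¬(ψ → (χ → ψ)) = ¬8 = 0
¬ψ = ¬5 = 3
¬(ψ → (χ → ψ)) → ¬ψ = 0 → 3 = 8
χ ↔ ψ = 6 ↔ 5 = 7
ψ ↔ (χ ↔ ψ) = 5 ↔ 7 = 6
χ → φ = 6 → 2 = 4
(χ → φ) → χ = 4 → 6 = 8
(ψ ↔ (χ ↔ ψ)) → ((χ → φ) → χ) = 6 → 8 = 8
ψ → χ = 5 → 6 = 8
χ ↔ (ψ → χ) = 6 ↔ 8 = 6
((ψ ↔ (χ ↔ ψ)) → ((χ → φ) → χ)) ↔ (χ ↔ (ψ → χ)) = 8 ↔ 6 = 6
(¬(ψ → (χ → ψ)) → ¬ψ) → (((ψ ↔ (χ ↔ ψ)) → ((χ → φ) → χ)) ↔ (χ ↔ (ψ → χ))) = 8 → 6 = 6
χ ↔ φ = 6 ↔ 2 = 4
φ → φ = 2 → 2 = 8
(χ ↔ φ) ↔ (φ → φ) = 4 ↔ 8 = 4
χ ↔ ((χ ↔ φ) ↔ (φ → φ)) = 6 ↔ 4 = 6
¬(χ ↔ ((χ ↔ φ) ↔ (φ → φ))) = ¬6 = 2
¬ψ = ¬5 = 3
χ → ¬ψ = 6 → 3 = 5
χ → χ = 6 → 6 = 8
(χ → χ) → ψ = 8 → 5 = 5
(χ → ¬ψ) → ((χ → χ) → ψ) = 5 → 5 = 8
¬((χ → ¬ψ) → ((χ → χ) → ψ)) = ¬8 = 0
¬(χ ↔ ((χ ↔ φ) ↔ (φ → φ))) ↔ ¬((χ → ¬ψ) → ((χ → χ) → ψ)) = 2 ↔ 0 = 6
((¬(ψ → (χ → ψ)) → ¬ψ) → (((ψ ↔ (χ ↔ ψ)) → ((χ → φ) → χ)) ↔ (χ ↔ (ψ → χ)))) ↔ (¬(χ ↔ ((χ ↔ φ) ↔ (φ → φ))) ↔ ¬((χ → ¬ψ) → ((χ → χ) → ψ))) = 6 ↔ 6 = 8
¬(((¬(ψ → φ) → ¬φ) → (¬(ψ ↔ ψ) → ((ψ → ψ) ↔ χ))) → ¬(ψ ↔ (¬χ ↔ (ψ ↔ χ)))) ↔ (((¬(ψ → (χ → ψ)) → ¬ψ) → (((ψ ↔ (χ ↔ ψ)) → ((χ → φ) → χ)) ↔ (χ ↔ (ψ → χ)))) ↔ (¬(χ ↔ ((χ ↔ φ) ↔ (φ → φ))) ↔ ¬((χ → ¬ψ) → ((χ → χ) → ψ)))) = 6 ↔ 8 = 6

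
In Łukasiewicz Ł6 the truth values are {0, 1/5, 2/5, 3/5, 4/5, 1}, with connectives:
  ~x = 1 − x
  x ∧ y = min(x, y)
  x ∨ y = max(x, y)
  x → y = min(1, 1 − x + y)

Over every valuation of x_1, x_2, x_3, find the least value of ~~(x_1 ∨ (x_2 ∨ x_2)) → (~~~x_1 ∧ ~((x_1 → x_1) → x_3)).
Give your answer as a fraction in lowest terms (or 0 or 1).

Take x_1 = 0, x_2 = 1, x_3 = 1:
x_2 ∨ x_2 = 1 ∨ 1 = 1
x_1 ∨ (x_2 ∨ x_2) = 0 ∨ 1 = 1
~(x_1 ∨ (x_2 ∨ x_2)) = ~1 = 0
~~(x_1 ∨ (x_2 ∨ x_2)) = ~0 = 1
~x_1 = ~0 = 1
~~x_1 = ~1 = 0
~~~x_1 = ~0 = 1
x_1 → x_1 = 0 → 0 = 1
(x_1 → x_1) → x_3 = 1 → 1 = 1
~((x_1 → x_1) → x_3) = ~1 = 0
~~~x_1 ∧ ~((x_1 → x_1) → x_3) = 1 ∧ 0 = 0
~~(x_1 ∨ (x_2 ∨ x_2)) → (~~~x_1 ∧ ~((x_1 → x_1) → x_3)) = 1 → 0 = 0
No assignment yields a value below 0, so this is the minimum.

0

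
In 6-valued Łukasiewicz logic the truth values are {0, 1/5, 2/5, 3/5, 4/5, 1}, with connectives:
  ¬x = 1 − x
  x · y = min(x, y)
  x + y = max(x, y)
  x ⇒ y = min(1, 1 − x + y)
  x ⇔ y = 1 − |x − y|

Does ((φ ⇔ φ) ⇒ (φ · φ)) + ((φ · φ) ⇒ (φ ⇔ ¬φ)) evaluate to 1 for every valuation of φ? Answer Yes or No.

No

Counterexample: take φ = 4/5.
φ ⇔ φ = 4/5 ⇔ 4/5 = 1
φ · φ = 4/5 · 4/5 = 4/5
(φ ⇔ φ) ⇒ (φ · φ) = 1 ⇒ 4/5 = 4/5
φ · φ = 4/5 · 4/5 = 4/5
¬φ = ¬4/5 = 1/5
φ ⇔ ¬φ = 4/5 ⇔ 1/5 = 2/5
(φ · φ) ⇒ (φ ⇔ ¬φ) = 4/5 ⇒ 2/5 = 3/5
((φ ⇔ φ) ⇒ (φ · φ)) + ((φ · φ) ⇒ (φ ⇔ ¬φ)) = 4/5 + 3/5 = 4/5
This gives 4/5 ≠ 1.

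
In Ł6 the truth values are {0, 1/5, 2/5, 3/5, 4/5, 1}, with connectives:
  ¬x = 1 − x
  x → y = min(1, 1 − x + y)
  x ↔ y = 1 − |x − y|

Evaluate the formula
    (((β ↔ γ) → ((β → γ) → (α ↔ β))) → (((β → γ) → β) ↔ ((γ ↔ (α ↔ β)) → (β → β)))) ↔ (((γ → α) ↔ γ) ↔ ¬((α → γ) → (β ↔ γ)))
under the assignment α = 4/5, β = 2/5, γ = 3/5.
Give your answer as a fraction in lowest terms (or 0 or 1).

4/5

β ↔ γ = 2/5 ↔ 3/5 = 4/5
β → γ = 2/5 → 3/5 = 1
α ↔ β = 4/5 ↔ 2/5 = 3/5
(β → γ) → (α ↔ β) = 1 → 3/5 = 3/5
(β ↔ γ) → ((β → γ) → (α ↔ β)) = 4/5 → 3/5 = 4/5
β → γ = 2/5 → 3/5 = 1
(β → γ) → β = 1 → 2/5 = 2/5
α ↔ β = 4/5 ↔ 2/5 = 3/5
γ ↔ (α ↔ β) = 3/5 ↔ 3/5 = 1
β → β = 2/5 → 2/5 = 1
(γ ↔ (α ↔ β)) → (β → β) = 1 → 1 = 1
((β → γ) → β) ↔ ((γ ↔ (α ↔ β)) → (β → β)) = 2/5 ↔ 1 = 2/5
((β ↔ γ) → ((β → γ) → (α ↔ β))) → (((β → γ) → β) ↔ ((γ ↔ (α ↔ β)) → (β → β))) = 4/5 → 2/5 = 3/5
γ → α = 3/5 → 4/5 = 1
(γ → α) ↔ γ = 1 ↔ 3/5 = 3/5
α → γ = 4/5 → 3/5 = 4/5
β ↔ γ = 2/5 ↔ 3/5 = 4/5
(α → γ) → (β ↔ γ) = 4/5 → 4/5 = 1
¬((α → γ) → (β ↔ γ)) = ¬1 = 0
((γ → α) ↔ γ) ↔ ¬((α → γ) → (β ↔ γ)) = 3/5 ↔ 0 = 2/5
(((β ↔ γ) → ((β → γ) → (α ↔ β))) → (((β → γ) → β) ↔ ((γ ↔ (α ↔ β)) → (β → β)))) ↔ (((γ → α) ↔ γ) ↔ ¬((α → γ) → (β ↔ γ))) = 3/5 ↔ 2/5 = 4/5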